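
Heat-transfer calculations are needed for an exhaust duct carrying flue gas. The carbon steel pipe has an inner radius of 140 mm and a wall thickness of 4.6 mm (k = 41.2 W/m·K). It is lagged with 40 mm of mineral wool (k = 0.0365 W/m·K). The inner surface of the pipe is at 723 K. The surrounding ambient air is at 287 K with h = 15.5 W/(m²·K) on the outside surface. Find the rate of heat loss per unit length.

q′ ≈ 389 W/m

Treating each annulus and film as a series resistance:
R_carbon steel pipe wall = ln(144.6/140)/(2π×41.2×1) = 1.249×10^-4 K/W
R_mineral wool = ln(184.6/144.6)/(2π×0.0365×1) = 1.065 K/W
R_outer film = 1/(h_o·2πr_oL) = 1/(15.5×2π×0.1846×1) = 0.05562 K/W
R_total = 1.121 K/W
Q = ΔT/R_total = 436/1.121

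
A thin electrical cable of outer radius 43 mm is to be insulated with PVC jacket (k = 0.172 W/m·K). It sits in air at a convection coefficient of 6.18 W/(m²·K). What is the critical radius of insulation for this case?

For a cylinder r_cr = k/h = 0.172/6.18
r_cr = 27.8 mm; since the bare radius (43 mm) is above r_cr, any added insulation will reduce heat loss.

r_cr ≈ 27.8 mm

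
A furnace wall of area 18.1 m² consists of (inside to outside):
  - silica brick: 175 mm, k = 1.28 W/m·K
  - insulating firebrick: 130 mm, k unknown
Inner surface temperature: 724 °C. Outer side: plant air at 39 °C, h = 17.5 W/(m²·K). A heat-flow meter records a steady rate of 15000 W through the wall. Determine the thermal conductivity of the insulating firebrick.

k ≈ 0.205 W/(m·K)

Model the wall as resistances in series:
R_silica brick = L/(kA) = 0.175/(1.28×18.1) = 0.007554 K/W
R_outer film = 1/(h_o·A) = 1/(17.5×18.1) = 0.003157 K/W
Sum of known resistances R_other = 0.01071 K/W
Total R = ΔT/Q = 685/15000 = 0.04567 K/W
R_insulating firebrick = R_total − R_other = 0.03496 K/W
k = L/(R·A) = 0.13/(0.03496×18.1)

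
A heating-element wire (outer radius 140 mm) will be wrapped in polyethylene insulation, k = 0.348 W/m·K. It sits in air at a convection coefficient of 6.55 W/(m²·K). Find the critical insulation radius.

For a cylinder r_cr = k/h = 0.348/6.55
r_cr = 53.1 mm; since the bare radius (140 mm) is above r_cr, any added insulation will reduce heat loss.

r_cr ≈ 53.1 mm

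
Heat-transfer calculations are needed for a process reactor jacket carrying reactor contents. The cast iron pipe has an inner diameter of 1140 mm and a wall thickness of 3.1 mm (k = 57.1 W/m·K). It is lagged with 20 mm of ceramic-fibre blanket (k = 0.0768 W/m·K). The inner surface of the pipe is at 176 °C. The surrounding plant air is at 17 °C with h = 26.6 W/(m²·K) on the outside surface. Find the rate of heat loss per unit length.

Per-layer cylindrical resistances, series-summed:
R_cast iron pipe wall = ln(573.1/570)/(2π×57.1×1) = 1.512×10^-5 K/W
R_ceramic-fibre blanket = ln(593.1/573.1)/(2π×0.0768×1) = 0.07109 K/W
R_outer film = 1/(h_o·2πr_oL) = 1/(26.6×2π×0.5931×1) = 0.01009 K/W
R_total = 0.08119 K/W
Q = ΔT/R_total = 159/0.08119

q′ ≈ 1960 W/m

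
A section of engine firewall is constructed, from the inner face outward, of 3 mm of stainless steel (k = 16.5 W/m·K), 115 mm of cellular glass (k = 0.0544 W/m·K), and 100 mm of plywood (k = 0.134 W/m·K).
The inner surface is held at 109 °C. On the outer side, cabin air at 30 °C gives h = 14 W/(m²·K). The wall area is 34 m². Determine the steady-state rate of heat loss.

Q ≈ 916 W

Thermal resistances in series:
R_stainless steel = L/(kA) = 0.003/(16.5×34) = 5.348×10^-6 K/W
R_cellular glass = L/(kA) = 0.115/(0.0544×34) = 0.06218 K/W
R_plywood = L/(kA) = 0.1/(0.134×34) = 0.02195 K/W
R_outer film = 1/(h_o·A) = 1/(14×34) = 0.002101 K/W
R_total = 0.08623 K/W
Q = ΔT / R_total = 79 / 0.08623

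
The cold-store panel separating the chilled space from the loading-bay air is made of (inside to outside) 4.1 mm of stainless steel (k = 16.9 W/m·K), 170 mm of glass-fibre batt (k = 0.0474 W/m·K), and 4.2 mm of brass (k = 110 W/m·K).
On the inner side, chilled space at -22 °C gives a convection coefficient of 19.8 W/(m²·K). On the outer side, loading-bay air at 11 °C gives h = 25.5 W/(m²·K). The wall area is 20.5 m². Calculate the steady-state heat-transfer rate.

Q ≈ 184 W

Series thermal resistances:
R_inner film = 1/(h_i·A) = 1/(19.8×20.5) = 0.002464 K/W
R_stainless steel = L/(kA) = 0.0041/(16.9×20.5) = 1.183×10^-5 K/W
R_glass-fibre batt = L/(kA) = 0.17/(0.0474×20.5) = 0.175 K/W
R_brass = L/(kA) = 0.0042/(110×20.5) = 1.863×10^-6 K/W
R_outer film = 1/(h_o·A) = 1/(25.5×20.5) = 0.001913 K/W
R_total = 0.1793 K/W
Q = ΔT / R_total = 33 / 0.1793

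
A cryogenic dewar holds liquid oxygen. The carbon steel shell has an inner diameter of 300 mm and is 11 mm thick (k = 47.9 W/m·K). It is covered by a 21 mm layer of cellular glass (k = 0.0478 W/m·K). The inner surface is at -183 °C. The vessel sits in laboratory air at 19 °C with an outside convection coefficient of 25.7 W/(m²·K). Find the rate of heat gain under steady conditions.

Radial (spherical) resistances in series:
R_carbon steel shell = (1/0.15 − 1/0.161)/(4π×47.9) = 7.567×10^-4 K/W
R_cellular glass = (1/0.161 − 1/0.182)/(4π×0.0478) = 1.193 K/W
R_outer film = 1/(h·4πr_o²) = 1/(25.7×4π×0.182²) = 0.09348 K/W
R_total = 1.287 K/W
Q = ΔT/R_total = 202/1.287

Q ≈ 157 W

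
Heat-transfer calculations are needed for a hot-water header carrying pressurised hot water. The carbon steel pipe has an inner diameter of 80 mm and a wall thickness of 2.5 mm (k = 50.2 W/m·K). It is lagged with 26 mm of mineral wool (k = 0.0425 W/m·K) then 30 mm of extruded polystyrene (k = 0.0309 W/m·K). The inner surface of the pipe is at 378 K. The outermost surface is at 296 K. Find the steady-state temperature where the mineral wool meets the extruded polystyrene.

T ≈ 338 K

Radial resistances (cylindrical: R_cond = ln(r_o/r_i)/(2πkL), R_conv = 1/(h·2πrL)):
R_carbon steel pipe wall = ln(42.5/40)/(2π×50.2×1) = 1.922×10^-4 K/W
R_mineral wool = ln(68.5/42.5)/(2π×0.0425×1) = 1.788 K/W
R_extruded polystyrene = ln(98.5/68.5)/(2π×0.0309×1) = 1.871 K/W
R_total = 3.659 K/W
Q = ΔT/R_total = 82/3.659
Q = 22.4 W/m
T_interface = T_inner − Q·ΣR(inner→interface) = 378 − 22.4×1.788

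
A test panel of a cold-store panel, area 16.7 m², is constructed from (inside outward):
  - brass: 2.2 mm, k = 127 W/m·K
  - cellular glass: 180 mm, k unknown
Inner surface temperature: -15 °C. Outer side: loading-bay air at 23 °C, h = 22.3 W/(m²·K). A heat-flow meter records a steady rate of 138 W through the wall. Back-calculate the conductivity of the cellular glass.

k ≈ 0.0395 W/(m·K)

Thermal resistances in series:
R_brass = L/(kA) = 0.0022/(127×16.7) = 1.037×10^-6 K/W
R_outer film = 1/(h_o·A) = 1/(22.3×16.7) = 0.002685 K/W
Sum of known resistances R_other = 0.002686 K/W
Total R = ΔT/Q = 38/138 = 0.2754 K/W
R_cellular glass = R_total − R_other = 0.2727 K/W
k = L/(R·A) = 0.18/(0.2727×16.7)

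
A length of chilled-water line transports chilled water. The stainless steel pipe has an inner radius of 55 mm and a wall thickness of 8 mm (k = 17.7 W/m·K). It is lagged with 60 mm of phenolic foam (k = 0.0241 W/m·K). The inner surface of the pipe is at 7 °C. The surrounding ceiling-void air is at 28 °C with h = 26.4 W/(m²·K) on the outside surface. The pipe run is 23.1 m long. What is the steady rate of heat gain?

Treating each annulus and film as a series resistance:
R_stainless steel pipe wall = ln(63/55)/(2π×17.7×23.1) = 5.286×10^-5 K/W
R_phenolic foam = ln(123/63)/(2π×0.0241×23.1) = 0.1913 K/W
R_outer film = 1/(h_o·2πr_oL) = 1/(26.4×2π×0.123×23.1) = 0.002122 K/W
R_total = 0.1934 K/W
Q = ΔT/R_total = 21/0.1934

Q ≈ 109 W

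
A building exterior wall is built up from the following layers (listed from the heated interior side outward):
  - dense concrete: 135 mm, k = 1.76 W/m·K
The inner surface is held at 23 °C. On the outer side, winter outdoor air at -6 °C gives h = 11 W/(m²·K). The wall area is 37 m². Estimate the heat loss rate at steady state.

Q ≈ 6400 W

Using the resistance-network approach (series):
R_dense concrete = L/(kA) = 0.135/(1.76×37) = 0.002073 K/W
R_outer film = 1/(h_o·A) = 1/(11×37) = 0.002457 K/W
R_total = 0.00453 K/W
Q = ΔT / R_total = 29 / 0.00453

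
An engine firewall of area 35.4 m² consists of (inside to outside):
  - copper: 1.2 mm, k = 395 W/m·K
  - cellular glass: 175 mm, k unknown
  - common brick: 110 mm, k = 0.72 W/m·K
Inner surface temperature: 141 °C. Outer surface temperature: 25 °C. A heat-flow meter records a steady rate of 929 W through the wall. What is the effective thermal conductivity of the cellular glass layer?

Model the wall as resistances in series:
R_copper = L/(kA) = 0.0012/(395×35.4) = 8.582×10^-8 K/W
R_common brick = L/(kA) = 0.11/(0.72×35.4) = 0.004316 K/W
Sum of known resistances R_other = 0.004316 K/W
Total R = ΔT/Q = 116/929 = 0.1249 K/W
R_cellular glass = R_total − R_other = 0.1205 K/W
k = L/(R·A) = 0.175/(0.1205×35.4)

k ≈ 0.041 W/(m·K)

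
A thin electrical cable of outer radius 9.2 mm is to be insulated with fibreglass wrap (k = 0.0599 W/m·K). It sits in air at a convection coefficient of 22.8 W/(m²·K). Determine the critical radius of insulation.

For a cylinder r_cr = k/h = 0.0599/22.8
r_cr = 2.63 mm; since the bare radius (9.2 mm) is above r_cr, any added insulation will reduce heat loss.

r_cr ≈ 2.63 mm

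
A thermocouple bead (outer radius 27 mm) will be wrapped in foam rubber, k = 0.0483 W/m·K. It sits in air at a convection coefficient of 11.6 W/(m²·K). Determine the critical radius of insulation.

r_cr ≈ 8.33 mm

For a sphere r_cr = 2k/h = 2×0.0483/11.6
r_cr = 8.33 mm; since the bare radius (27 mm) is above r_cr, any added insulation will reduce heat loss.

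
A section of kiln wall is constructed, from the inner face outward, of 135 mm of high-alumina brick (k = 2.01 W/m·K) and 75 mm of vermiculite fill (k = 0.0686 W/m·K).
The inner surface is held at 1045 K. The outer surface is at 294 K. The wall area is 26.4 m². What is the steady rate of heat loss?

Q ≈ 17100 W

Model the wall as resistances in series:
R_high-alumina brick = L/(kA) = 0.135/(2.01×26.4) = 0.002544 K/W
R_vermiculite fill = L/(kA) = 0.075/(0.0686×26.4) = 0.04141 K/W
R_total = 0.04396 K/W
Q = ΔT / R_total = 751 / 0.04396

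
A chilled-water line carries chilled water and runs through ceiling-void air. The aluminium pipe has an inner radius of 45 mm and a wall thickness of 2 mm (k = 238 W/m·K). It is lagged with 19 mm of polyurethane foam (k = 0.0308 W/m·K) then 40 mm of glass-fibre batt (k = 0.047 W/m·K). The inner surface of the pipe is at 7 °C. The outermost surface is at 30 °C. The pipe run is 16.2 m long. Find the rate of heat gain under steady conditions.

Q ≈ 111 W

Cylindrical conduction, so R = ln(r₂/r₁)/(2πkL) per layer, in series:
R_aluminium pipe wall = ln(47/45)/(2π×238×16.2) = 1.795×10^-6 K/W
R_polyurethane foam = ln(66/47)/(2π×0.0308×16.2) = 0.1083 K/W
R_glass-fibre batt = ln(106/66)/(2π×0.047×16.2) = 0.09903 K/W
R_total = 0.2073 K/W
Q = ΔT/R_total = 23/0.2073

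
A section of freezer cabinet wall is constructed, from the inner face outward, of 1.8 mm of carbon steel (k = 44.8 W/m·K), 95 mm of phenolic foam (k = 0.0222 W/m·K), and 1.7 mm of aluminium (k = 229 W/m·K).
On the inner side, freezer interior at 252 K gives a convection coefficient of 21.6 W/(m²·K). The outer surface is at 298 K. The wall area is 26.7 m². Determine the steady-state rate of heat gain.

Treating each layer as a thermal resistance in series:
R_inner film = 1/(h_i·A) = 1/(21.6×26.7) = 0.001734 K/W
R_carbon steel = L/(kA) = 0.0018/(44.8×26.7) = 1.505×10^-6 K/W
R_phenolic foam = L/(kA) = 0.095/(0.0222×26.7) = 0.1603 K/W
R_aluminium = L/(kA) = 0.0017/(229×26.7) = 2.78×10^-7 K/W
R_total = 0.162 K/W
Q = ΔT / R_total = 46 / 0.162

Q ≈ 284 W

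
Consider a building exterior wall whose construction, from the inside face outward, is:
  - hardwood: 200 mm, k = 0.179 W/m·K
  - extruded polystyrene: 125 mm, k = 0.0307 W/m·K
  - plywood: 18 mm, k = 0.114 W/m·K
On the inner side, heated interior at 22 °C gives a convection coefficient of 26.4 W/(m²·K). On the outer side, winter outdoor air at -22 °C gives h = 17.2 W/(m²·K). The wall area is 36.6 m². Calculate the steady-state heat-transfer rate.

Q ≈ 296 W

Model the wall as resistances in series:
R_inner film = 1/(h_i·A) = 1/(26.4×36.6) = 0.001035 K/W
R_hardwood = L/(kA) = 0.2/(0.179×36.6) = 0.03053 K/W
R_extruded polystyrene = L/(kA) = 0.125/(0.0307×36.6) = 0.1112 K/W
R_plywood = L/(kA) = 0.018/(0.114×36.6) = 0.004314 K/W
R_outer film = 1/(h_o·A) = 1/(17.2×36.6) = 0.001589 K/W
R_total = 0.1487 K/W
Q = ΔT / R_total = 44 / 0.1487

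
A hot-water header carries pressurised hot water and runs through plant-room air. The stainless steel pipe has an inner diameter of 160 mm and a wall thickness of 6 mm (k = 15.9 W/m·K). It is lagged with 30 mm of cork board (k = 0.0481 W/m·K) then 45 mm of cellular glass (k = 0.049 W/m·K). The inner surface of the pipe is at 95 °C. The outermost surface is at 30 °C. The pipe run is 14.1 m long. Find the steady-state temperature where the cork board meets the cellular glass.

T ≈ 63.7 °C

Radial resistances (cylindrical: R_cond = ln(r_o/r_i)/(2πkL), R_conv = 1/(h·2πrL)):
R_stainless steel pipe wall = ln(86/80)/(2π×15.9×14.1) = 5.134×10^-5 K/W
R_cork board = ln(116/86)/(2π×0.0481×14.1) = 0.07022 K/W
R_cellular glass = ln(161/116)/(2π×0.049×14.1) = 0.07551 K/W
R_total = 0.1458 K/W
Q = ΔT/R_total = 65/0.1458
Q = 446 W
T_interface = T_inner − Q·ΣR(inner→interface) = 95 − 446×0.07027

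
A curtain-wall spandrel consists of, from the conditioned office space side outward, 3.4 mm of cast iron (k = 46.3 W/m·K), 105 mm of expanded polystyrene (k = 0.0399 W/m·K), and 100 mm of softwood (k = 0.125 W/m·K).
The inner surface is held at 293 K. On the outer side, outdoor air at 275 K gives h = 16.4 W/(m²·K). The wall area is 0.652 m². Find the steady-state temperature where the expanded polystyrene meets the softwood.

Model the wall as resistances in series:
R_cast iron = L/(kA) = 0.0034/(46.3×0.652) = 1.126×10^-4 K/W
R_expanded polystyrene = L/(kA) = 0.105/(0.0399×0.652) = 4.036 K/W
R_softwood = L/(kA) = 0.1/(0.125×0.652) = 1.227 K/W
R_outer film = 1/(h_o·A) = 1/(16.4×0.652) = 0.09352 K/W
R_total = 5.357 K/W;  Q = ΔT/R_total = 18/5.357 = 3.36 W
T_interface = T_inner − Q·ΣR(inner→interface) = 293 − 3.36×4.036

T ≈ 279 K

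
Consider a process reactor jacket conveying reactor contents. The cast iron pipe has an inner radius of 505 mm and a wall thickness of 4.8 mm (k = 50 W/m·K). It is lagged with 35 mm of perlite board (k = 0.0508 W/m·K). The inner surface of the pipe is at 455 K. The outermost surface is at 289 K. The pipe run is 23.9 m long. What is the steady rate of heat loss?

Q ≈ 19100 W

For a radial system each layer contributes R = ln(r_out/r_in)/(2πkL); films add R = 1/(hA).
R_cast iron pipe wall = ln(509.8/505)/(2π×50×23.9) = 1.26×10^-6 K/W
R_perlite board = ln(544.8/509.8)/(2π×0.0508×23.9) = 0.008704 K/W
R_total = 0.008705 K/W
Q = ΔT/R_total = 166/0.008705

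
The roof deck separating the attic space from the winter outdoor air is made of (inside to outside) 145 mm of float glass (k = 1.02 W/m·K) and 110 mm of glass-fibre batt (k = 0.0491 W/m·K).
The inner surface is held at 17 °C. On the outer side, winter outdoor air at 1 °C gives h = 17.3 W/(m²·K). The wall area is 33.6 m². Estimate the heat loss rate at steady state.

Q ≈ 220 W

Series thermal resistances:
R_float glass = L/(kA) = 0.145/(1.02×33.6) = 0.004231 K/W
R_glass-fibre batt = L/(kA) = 0.11/(0.0491×33.6) = 0.06668 K/W
R_outer film = 1/(h_o·A) = 1/(17.3×33.6) = 0.00172 K/W
R_total = 0.07263 K/W
Q = ΔT / R_total = 16 / 0.07263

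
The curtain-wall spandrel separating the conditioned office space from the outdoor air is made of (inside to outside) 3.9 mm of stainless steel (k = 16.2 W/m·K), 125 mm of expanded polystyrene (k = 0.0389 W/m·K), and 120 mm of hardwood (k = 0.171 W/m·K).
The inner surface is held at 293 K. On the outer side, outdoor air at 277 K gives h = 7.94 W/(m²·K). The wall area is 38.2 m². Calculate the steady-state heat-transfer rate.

Model the wall as resistances in series:
R_stainless steel = L/(kA) = 0.0039/(16.2×38.2) = 6.302×10^-6 K/W
R_expanded polystyrene = L/(kA) = 0.125/(0.0389×38.2) = 0.08412 K/W
R_hardwood = L/(kA) = 0.12/(0.171×38.2) = 0.01837 K/W
R_outer film = 1/(h_o·A) = 1/(7.94×38.2) = 0.003297 K/W
R_total = 0.1058 K/W
Q = ΔT / R_total = 16 / 0.1058

Q ≈ 151 W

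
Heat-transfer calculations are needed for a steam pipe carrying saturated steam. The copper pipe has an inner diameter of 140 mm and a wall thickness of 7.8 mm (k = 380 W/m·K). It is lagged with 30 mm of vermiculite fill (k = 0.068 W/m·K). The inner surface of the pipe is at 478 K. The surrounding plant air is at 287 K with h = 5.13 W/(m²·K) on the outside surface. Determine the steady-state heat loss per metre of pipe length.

Cylindrical conduction, so R = ln(r₂/r₁)/(2πkL) per layer, in series:
R_copper pipe wall = ln(77.8/70)/(2π×380×1) = 4.425×10^-5 K/W
R_vermiculite fill = ln(107.8/77.8)/(2π×0.068×1) = 0.7633 K/W
R_outer film = 1/(h_o·2πr_oL) = 1/(5.13×2π×0.1078×1) = 0.2878 K/W
R_total = 1.051 K/W
Q = ΔT/R_total = 191/1.051

q′ ≈ 182 W/m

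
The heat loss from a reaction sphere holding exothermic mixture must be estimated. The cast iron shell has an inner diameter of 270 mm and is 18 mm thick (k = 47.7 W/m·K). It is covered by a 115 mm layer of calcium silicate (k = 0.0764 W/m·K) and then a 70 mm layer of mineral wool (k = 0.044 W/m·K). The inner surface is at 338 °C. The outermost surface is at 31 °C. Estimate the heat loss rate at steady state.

Q ≈ 71.1 W

Each spherical layer contributes R = (1/r_i − 1/r_o)/(4πk):
R_cast iron shell = (1/0.135 − 1/0.153)/(4π×47.7) = 0.001454 K/W
R_calcium silicate = (1/0.153 − 1/0.268)/(4π×0.0764) = 2.921 K/W
R_mineral wool = (1/0.268 − 1/0.338)/(4π×0.044) = 1.398 K/W
R_total = 4.32 K/W
Q = ΔT/R_total = 307/4.32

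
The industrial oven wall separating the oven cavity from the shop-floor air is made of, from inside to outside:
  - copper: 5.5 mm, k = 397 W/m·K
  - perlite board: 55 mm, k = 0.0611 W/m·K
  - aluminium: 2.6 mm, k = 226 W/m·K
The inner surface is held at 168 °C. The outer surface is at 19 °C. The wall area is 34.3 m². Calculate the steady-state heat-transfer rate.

Q ≈ 5680 W

Treating each layer as a thermal resistance in series:
R_copper = L/(kA) = 0.0055/(397×34.3) = 4.039×10^-7 K/W
R_perlite board = L/(kA) = 0.055/(0.0611×34.3) = 0.02624 K/W
R_aluminium = L/(kA) = 0.0026/(226×34.3) = 3.354×10^-7 K/W
R_total = 0.02624 K/W
Q = ΔT / R_total = 149 / 0.02624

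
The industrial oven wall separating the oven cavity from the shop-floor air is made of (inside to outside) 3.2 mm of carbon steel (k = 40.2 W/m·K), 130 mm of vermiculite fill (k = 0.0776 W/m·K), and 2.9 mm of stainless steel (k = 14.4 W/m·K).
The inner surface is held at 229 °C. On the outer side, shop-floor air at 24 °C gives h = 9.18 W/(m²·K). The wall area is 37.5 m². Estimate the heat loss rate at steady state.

Thermal resistances in series:
R_carbon steel = L/(kA) = 0.0032/(40.2×37.5) = 2.123×10^-6 K/W
R_vermiculite fill = L/(kA) = 0.13/(0.0776×37.5) = 0.04467 K/W
R_stainless steel = L/(kA) = 0.0029/(14.4×37.5) = 5.37×10^-6 K/W
R_outer film = 1/(h_o·A) = 1/(9.18×37.5) = 0.002905 K/W
R_total = 0.04759 K/W
Q = ΔT / R_total = 205 / 0.04759

Q ≈ 4310 W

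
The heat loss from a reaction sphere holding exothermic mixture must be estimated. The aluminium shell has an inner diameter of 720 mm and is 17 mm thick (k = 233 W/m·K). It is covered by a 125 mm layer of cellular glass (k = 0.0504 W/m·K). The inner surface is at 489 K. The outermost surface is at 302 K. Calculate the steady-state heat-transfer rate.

Q ≈ 179 W

For a spherical shell R = (1/r₁ − 1/r₂)/(4πk); film R = 1/(h·4πr²). In series:
R_aluminium shell = (1/0.36 − 1/0.377)/(4π×233) = 4.278×10^-5 K/W
R_cellular glass = (1/0.377 − 1/0.502)/(4π×0.0504) = 1.043 K/W
R_total = 1.043 K/W
Q = ΔT/R_total = 187/1.043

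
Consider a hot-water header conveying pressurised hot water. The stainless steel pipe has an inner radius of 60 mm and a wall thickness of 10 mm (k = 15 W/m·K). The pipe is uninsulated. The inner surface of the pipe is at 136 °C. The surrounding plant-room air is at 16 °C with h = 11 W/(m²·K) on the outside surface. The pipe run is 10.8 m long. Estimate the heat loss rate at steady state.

Cylindrical conduction, so R = ln(r₂/r₁)/(2πkL) per layer, in series:
R_stainless steel pipe wall = ln(70/60)/(2π×15×10.8) = 1.514×10^-4 K/W
R_outer film = 1/(h_o·2πr_oL) = 1/(11×2π×0.07×10.8) = 0.01914 K/W
R_total = 0.01929 K/W
Q = ΔT/R_total = 120/0.01929

Q ≈ 6220 W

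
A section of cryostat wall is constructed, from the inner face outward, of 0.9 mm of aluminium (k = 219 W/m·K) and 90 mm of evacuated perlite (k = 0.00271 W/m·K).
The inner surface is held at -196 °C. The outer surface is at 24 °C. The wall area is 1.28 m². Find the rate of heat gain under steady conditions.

Using the resistance-network approach (series):
R_aluminium = L/(kA) = 0.0009/(219×1.28) = 3.211×10^-6 K/W
R_evacuated perlite = L/(kA) = 0.09/(0.00271×1.28) = 25.95 K/W
R_total = 25.95 K/W
Q = ΔT / R_total = 220 / 25.95

Q ≈ 8.48 W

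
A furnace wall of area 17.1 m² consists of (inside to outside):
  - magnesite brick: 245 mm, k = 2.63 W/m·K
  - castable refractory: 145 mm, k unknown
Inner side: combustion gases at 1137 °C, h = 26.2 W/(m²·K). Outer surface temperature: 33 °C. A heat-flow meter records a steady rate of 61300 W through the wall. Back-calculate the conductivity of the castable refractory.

k ≈ 0.821 W/(m·K)

Model the wall as resistances in series:
R_inner film = 1/(h_i·A) = 1/(26.2×17.1) = 0.002232 K/W
R_magnesite brick = L/(kA) = 0.245/(2.63×17.1) = 0.005448 K/W
Sum of known resistances R_other = 0.00768 K/W
Total R = ΔT/Q = 1104/61300 = 0.01801 K/W
R_castable refractory = R_total − R_other = 0.01033 K/W
k = L/(R·A) = 0.145/(0.01033×17.1)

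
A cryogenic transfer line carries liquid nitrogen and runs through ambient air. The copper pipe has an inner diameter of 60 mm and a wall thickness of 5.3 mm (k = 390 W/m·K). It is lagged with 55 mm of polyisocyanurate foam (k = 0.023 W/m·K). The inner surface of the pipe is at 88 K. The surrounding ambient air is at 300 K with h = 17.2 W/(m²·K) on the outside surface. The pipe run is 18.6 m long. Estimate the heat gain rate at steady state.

Treating each annulus and film as a series resistance:
R_copper pipe wall = ln(35.3/30)/(2π×390×18.6) = 3.569×10^-6 K/W
R_polyisocyanurate foam = ln(90.3/35.3)/(2π×0.023×18.6) = 0.3494 K/W
R_outer film = 1/(h_o·2πr_oL) = 1/(17.2×2π×0.0903×18.6) = 0.005509 K/W
R_total = 0.3549 K/W
Q = ΔT/R_total = 212/0.3549

Q ≈ 597 W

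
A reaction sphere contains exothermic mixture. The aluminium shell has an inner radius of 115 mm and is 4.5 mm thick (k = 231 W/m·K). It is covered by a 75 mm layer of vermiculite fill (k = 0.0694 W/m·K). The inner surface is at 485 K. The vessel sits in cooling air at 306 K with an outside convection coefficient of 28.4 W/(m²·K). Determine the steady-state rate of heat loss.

Each spherical layer contributes R = (1/r_i − 1/r_o)/(4πk):
R_aluminium shell = (1/0.115 − 1/0.1195)/(4π×231) = 1.128×10^-4 K/W
R_vermiculite fill = (1/0.1195 − 1/0.1945)/(4π×0.0694) = 3.7 K/W
R_outer film = 1/(h·4πr_o²) = 1/(28.4×4π×0.1945²) = 0.07407 K/W
R_total = 3.774 K/W
Q = ΔT/R_total = 179/3.774

Q ≈ 47.4 W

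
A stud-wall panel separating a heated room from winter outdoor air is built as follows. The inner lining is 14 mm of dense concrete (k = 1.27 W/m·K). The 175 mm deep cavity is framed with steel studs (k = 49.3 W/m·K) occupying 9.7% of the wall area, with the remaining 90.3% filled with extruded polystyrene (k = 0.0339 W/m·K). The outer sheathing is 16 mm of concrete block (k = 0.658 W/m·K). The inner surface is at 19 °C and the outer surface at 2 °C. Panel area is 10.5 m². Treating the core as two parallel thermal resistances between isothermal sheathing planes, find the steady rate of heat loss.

Sheathing layers in series; stud and cavity paths in parallel between them.
R_inner = 0.014/(1.27×10.5) = 0.00105 K/W
R_stud  = 0.175/(49.3×0.097×10.5) = 0.003485 K/W
R_cav   = 0.175/(0.0339×0.903×10.5) = 0.5445 K/W
1/R_core = 1/R_stud + 1/R_cav → R_core = 0.003463 K/W
R_outer = 0.016/(0.658×10.5) = 0.002316 K/W
R_total = 0.006829 K/W
Q = ΔT/R_total = 17/0.006829

Q ≈ 2490 W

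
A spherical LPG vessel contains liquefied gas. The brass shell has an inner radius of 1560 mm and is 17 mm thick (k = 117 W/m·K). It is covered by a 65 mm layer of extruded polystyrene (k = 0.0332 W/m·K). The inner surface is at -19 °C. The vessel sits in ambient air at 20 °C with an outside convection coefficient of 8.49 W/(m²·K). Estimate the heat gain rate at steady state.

Spherical conduction: R = (1/r_in − 1/r_out)/(4πk) per layer; series-sum.
R_brass shell = (1/1.56 − 1/1.577)/(4π×117) = 4.7×10^-6 K/W
R_extruded polystyrene = (1/1.577 − 1/1.642)/(4π×0.0332) = 0.06017 K/W
R_outer film = 1/(h·4πr_o²) = 1/(8.49×4π×1.642²) = 0.003476 K/W
R_total = 0.06365 K/W
Q = ΔT/R_total = 39/0.06365

Q ≈ 613 W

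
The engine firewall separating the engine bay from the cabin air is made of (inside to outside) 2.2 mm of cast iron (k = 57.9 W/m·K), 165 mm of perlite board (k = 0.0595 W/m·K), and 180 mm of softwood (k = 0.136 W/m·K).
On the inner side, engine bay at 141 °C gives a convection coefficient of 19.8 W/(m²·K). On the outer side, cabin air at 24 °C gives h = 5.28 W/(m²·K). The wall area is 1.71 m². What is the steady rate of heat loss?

Series thermal resistances:
R_inner film = 1/(h_i·A) = 1/(19.8×1.71) = 0.02954 K/W
R_cast iron = L/(kA) = 0.0022/(57.9×1.71) = 2.222×10^-5 K/W
R_perlite board = L/(kA) = 0.165/(0.0595×1.71) = 1.622 K/W
R_softwood = L/(kA) = 0.18/(0.136×1.71) = 0.774 K/W
R_outer film = 1/(h_o·A) = 1/(5.28×1.71) = 0.1108 K/W
R_total = 2.536 K/W
Q = ΔT / R_total = 117 / 2.536

Q ≈ 46.1 W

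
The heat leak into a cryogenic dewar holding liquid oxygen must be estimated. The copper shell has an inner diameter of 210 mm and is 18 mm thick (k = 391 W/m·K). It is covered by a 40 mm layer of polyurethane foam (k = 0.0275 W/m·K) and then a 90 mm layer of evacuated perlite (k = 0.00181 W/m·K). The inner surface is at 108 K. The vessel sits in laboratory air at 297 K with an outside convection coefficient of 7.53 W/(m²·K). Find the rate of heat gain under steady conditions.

Q ≈ 1.85 W

For a spherical shell R = (1/r₁ − 1/r₂)/(4πk); film R = 1/(h·4πr²). In series:
R_copper shell = (1/0.105 − 1/0.123)/(4π×391) = 2.837×10^-4 K/W
R_polyurethane foam = (1/0.123 − 1/0.163)/(4π×0.0275) = 5.773 K/W
R_evacuated perlite = (1/0.163 − 1/0.253)/(4π×0.00181) = 95.95 K/W
R_outer film = 1/(h·4πr_o²) = 1/(7.53×4π×0.253²) = 0.1651 K/W
R_total = 101.9 K/W
Q = ΔT/R_total = 189/101.9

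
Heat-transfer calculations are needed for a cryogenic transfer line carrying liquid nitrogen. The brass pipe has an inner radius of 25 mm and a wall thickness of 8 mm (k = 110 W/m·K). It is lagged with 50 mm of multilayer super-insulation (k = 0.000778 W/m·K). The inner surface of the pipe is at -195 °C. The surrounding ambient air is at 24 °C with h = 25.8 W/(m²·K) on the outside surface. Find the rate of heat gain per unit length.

q′ ≈ 1.16 W/m

For a radial system each layer contributes R = ln(r_out/r_in)/(2πkL); films add R = 1/(hA).
R_brass pipe wall = ln(33/25)/(2π×110×1) = 4.017×10^-4 K/W
R_multilayer super-insulation = ln(83/33)/(2π×0.000778×1) = 188.7 K/W
R_outer film = 1/(h_o·2πr_oL) = 1/(25.8×2π×0.083×1) = 0.07432 K/W
R_total = 188.8 K/W
Q = ΔT/R_total = 219/188.8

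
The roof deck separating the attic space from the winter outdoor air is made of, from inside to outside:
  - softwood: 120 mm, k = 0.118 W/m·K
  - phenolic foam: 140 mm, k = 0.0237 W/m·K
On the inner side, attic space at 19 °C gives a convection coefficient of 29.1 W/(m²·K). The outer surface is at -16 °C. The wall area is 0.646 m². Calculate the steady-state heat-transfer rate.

Thermal resistances in series:
R_inner film = 1/(h_i·A) = 1/(29.1×0.646) = 0.0532 K/W
R_softwood = L/(kA) = 0.12/(0.118×0.646) = 1.574 K/W
R_phenolic foam = L/(kA) = 0.14/(0.0237×0.646) = 9.144 K/W
R_total = 10.77 K/W
Q = ΔT / R_total = 35 / 10.77

Q ≈ 3.25 W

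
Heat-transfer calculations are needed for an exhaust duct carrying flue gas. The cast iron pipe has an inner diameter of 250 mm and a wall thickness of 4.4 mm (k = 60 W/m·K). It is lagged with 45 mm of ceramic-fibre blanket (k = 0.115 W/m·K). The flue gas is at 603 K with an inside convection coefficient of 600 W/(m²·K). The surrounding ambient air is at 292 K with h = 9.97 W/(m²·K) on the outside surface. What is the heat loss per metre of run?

Treating each annulus and film as a series resistance:
R_inner film = 1/(h_i·2πr₁L) = 1/(600×2π×0.125×1) = 0.002122 K/W
R_cast iron pipe wall = ln(129.4/125)/(2π×60×1) = 9.177×10^-5 K/W
R_ceramic-fibre blanket = ln(174.4/129.4)/(2π×0.115×1) = 0.413 K/W
R_outer film = 1/(h_o·2πr_oL) = 1/(9.97×2π×0.1744×1) = 0.09153 K/W
R_total = 0.5068 K/W
Q = ΔT/R_total = 311/0.5068

q′ ≈ 614 W/m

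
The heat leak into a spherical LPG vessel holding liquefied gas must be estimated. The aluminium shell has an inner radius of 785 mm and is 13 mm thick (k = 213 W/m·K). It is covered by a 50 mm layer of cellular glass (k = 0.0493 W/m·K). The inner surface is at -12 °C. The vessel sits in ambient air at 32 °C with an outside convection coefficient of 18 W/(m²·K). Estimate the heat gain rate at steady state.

Radial (spherical) resistances in series:
R_aluminium shell = (1/0.785 − 1/0.798)/(4π×213) = 7.753×10^-6 K/W
R_cellular glass = (1/0.798 − 1/0.848)/(4π×0.0493) = 0.1193 K/W
R_outer film = 1/(h·4πr_o²) = 1/(18×4π×0.848²) = 0.006148 K/W
R_total = 0.1254 K/W
Q = ΔT/R_total = 44/0.1254

Q ≈ 351 W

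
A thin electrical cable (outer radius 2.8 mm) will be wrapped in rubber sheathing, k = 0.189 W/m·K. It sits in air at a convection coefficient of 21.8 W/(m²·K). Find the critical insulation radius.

For a cylinder r_cr = k/h = 0.189/21.8
r_cr = 8.67 mm; since the bare radius (2.8 mm) is below r_cr, adding a thin layer of insulation will *increase* heat loss.

r_cr ≈ 8.67 mm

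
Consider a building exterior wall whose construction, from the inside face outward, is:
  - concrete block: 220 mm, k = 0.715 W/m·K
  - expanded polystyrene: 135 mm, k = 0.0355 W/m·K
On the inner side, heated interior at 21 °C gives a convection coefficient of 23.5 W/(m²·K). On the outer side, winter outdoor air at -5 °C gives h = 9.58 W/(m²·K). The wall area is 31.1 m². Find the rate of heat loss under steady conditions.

Using the resistance-network approach (series):
R_inner film = 1/(h_i·A) = 1/(23.5×31.1) = 0.001368 K/W
R_concrete block = L/(kA) = 0.22/(0.715×31.1) = 0.009894 K/W
R_expanded polystyrene = L/(kA) = 0.135/(0.0355×31.1) = 0.1223 K/W
R_outer film = 1/(h_o·A) = 1/(9.58×31.1) = 0.003356 K/W
R_total = 0.1369 K/W
Q = ΔT / R_total = 26 / 0.1369

Q ≈ 190 W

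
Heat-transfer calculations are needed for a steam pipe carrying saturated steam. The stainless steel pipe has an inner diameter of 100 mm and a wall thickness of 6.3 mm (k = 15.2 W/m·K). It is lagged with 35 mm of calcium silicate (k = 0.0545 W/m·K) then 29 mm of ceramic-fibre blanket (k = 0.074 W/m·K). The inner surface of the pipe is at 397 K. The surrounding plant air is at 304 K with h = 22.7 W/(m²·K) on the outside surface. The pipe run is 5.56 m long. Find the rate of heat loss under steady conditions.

Cylindrical conduction, so R = ln(r₂/r₁)/(2πkL) per layer, in series:
R_stainless steel pipe wall = ln(56.3/50)/(2π×15.2×5.56) = 2.235×10^-4 K/W
R_calcium silicate = ln(91.3/56.3)/(2π×0.0545×5.56) = 0.2539 K/W
R_ceramic-fibre blanket = ln(120.3/91.3)/(2π×0.074×5.56) = 0.1067 K/W
R_outer film = 1/(h_o·2πr_oL) = 1/(22.7×2π×0.1203×5.56) = 0.01048 K/W
R_total = 0.3713 K/W
Q = ΔT/R_total = 93/0.3713

Q ≈ 250 W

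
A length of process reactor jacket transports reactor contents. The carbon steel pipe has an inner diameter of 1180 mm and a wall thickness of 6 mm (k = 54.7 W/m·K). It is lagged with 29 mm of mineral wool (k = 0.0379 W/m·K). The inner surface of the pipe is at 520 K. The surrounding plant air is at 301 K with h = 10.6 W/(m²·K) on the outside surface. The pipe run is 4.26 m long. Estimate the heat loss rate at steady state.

Cylindrical conduction, so R = ln(r₂/r₁)/(2πkL) per layer, in series:
R_carbon steel pipe wall = ln(596/590)/(2π×54.7×4.26) = 6.911×10^-6 K/W
R_mineral wool = ln(625/596)/(2π×0.0379×4.26) = 0.04683 K/W
R_outer film = 1/(h_o·2πr_oL) = 1/(10.6×2π×0.625×4.26) = 0.005639 K/W
R_total = 0.05248 K/W
Q = ΔT/R_total = 219/0.05248

Q ≈ 4170 W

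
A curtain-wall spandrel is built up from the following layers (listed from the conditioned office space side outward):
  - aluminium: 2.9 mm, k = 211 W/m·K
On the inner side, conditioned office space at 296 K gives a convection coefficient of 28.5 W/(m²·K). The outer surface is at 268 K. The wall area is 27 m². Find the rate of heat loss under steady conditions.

Q ≈ 21500 W

Treating each layer as a thermal resistance in series:
R_inner film = 1/(h_i·A) = 1/(28.5×27) = 0.0013 K/W
R_aluminium = L/(kA) = 0.0029/(211×27) = 5.09×10^-7 K/W
R_total = 0.0013 K/W
Q = ΔT / R_total = 28 / 0.0013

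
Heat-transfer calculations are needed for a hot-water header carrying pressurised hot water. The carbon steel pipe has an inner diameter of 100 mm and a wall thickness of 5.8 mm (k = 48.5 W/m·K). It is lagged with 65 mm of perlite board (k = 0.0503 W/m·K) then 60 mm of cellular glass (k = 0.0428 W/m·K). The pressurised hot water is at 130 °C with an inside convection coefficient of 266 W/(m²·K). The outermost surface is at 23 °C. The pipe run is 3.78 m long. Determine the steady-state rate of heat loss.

Q ≈ 102 W

Per-layer cylindrical resistances, series-summed:
R_inner film = 1/(h_i·2πr₁L) = 1/(266×2π×0.05×3.78) = 0.003166 K/W
R_carbon steel pipe wall = ln(55.8/50)/(2π×48.5×3.78) = 9.528×10^-5 K/W
R_perlite board = ln(120.8/55.8)/(2π×0.0503×3.78) = 0.6465 K/W
R_cellular glass = ln(180.8/120.8)/(2π×0.0428×3.78) = 0.3967 K/W
R_total = 1.046 K/W
Q = ΔT/R_total = 107/1.046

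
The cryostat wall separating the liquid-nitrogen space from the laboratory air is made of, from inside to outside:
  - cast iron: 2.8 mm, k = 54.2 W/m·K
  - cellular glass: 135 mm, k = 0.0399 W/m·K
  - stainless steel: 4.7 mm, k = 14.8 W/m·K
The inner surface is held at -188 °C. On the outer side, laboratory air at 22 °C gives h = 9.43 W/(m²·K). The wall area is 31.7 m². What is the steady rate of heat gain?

Model the wall as resistances in series:
R_cast iron = L/(kA) = 0.0028/(54.2×31.7) = 1.63×10^-6 K/W
R_cellular glass = L/(kA) = 0.135/(0.0399×31.7) = 0.1067 K/W
R_stainless steel = L/(kA) = 0.0047/(14.8×31.7) = 1.002×10^-5 K/W
R_outer film = 1/(h_o·A) = 1/(9.43×31.7) = 0.003345 K/W
R_total = 0.1101 K/W
Q = ΔT / R_total = 210 / 0.1101

Q ≈ 1910 W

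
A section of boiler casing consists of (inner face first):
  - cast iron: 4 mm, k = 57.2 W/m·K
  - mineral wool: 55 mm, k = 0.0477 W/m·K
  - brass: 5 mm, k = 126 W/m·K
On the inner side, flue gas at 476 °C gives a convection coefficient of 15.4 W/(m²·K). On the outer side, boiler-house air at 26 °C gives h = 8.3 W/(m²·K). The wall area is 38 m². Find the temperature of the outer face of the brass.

Series thermal resistances:
R_inner film = 1/(h_i·A) = 1/(15.4×38) = 0.001709 K/W
R_cast iron = L/(kA) = 0.004/(57.2×38) = 1.84×10^-6 K/W
R_mineral wool = L/(kA) = 0.055/(0.0477×38) = 0.03034 K/W
R_brass = L/(kA) = 0.005/(126×38) = 1.044×10^-6 K/W
R_outer film = 1/(h_o·A) = 1/(8.3×38) = 0.003171 K/W
R_total = 0.03523 K/W;  Q = ΔT/R_total = 450/0.03523 = 12770 W
T_interface = T_inner − Q·ΣR(inner→interface) = 476 − 12800×0.03205

T ≈ 66.5 °C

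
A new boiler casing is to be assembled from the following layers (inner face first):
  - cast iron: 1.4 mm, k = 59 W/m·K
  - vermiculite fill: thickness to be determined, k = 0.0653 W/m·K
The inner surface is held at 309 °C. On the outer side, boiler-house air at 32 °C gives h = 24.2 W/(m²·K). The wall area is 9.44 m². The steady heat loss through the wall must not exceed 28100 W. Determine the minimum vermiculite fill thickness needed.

Treating each layer as a thermal resistance in series:
R_cast iron = L/(kA) = 0.0014/(59×9.44) = 2.514×10^-6 K/W
R_outer film = 1/(h_o·A) = 1/(24.2×9.44) = 0.004377 K/W
Sum of the known resistances R_other = 0.00438 K/W
Required total resistance R_tot = ΔT/Q_allow = 277/28100 = 0.009858 K/W
R_vermiculite fill = R_tot − R_other = 0.005478 K/W
L = R·k·A = 0.005478×0.0653×9.44

L ≈ 3.38 mm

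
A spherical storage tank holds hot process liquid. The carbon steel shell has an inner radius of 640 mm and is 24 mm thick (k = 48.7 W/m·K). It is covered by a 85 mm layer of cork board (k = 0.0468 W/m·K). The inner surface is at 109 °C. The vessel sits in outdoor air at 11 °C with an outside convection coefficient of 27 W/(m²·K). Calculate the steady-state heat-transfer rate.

Each spherical layer contributes R = (1/r_i − 1/r_o)/(4πk):
R_carbon steel shell = (1/0.64 − 1/0.664)/(4π×48.7) = 9.228×10^-5 K/W
R_cork board = (1/0.664 − 1/0.749)/(4π×0.0468) = 0.2906 K/W
R_outer film = 1/(h·4πr_o²) = 1/(27×4π×0.749²) = 0.005254 K/W
R_total = 0.296 K/W
Q = ΔT/R_total = 98/0.296

Q ≈ 331 W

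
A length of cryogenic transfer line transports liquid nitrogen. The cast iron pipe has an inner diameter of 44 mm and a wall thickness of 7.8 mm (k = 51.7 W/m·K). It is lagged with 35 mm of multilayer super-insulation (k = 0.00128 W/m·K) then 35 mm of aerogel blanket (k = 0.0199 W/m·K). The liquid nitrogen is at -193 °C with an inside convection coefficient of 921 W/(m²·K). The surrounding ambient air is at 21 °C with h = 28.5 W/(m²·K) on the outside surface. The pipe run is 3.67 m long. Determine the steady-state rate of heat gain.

Q ≈ 7.85 W

Treating each annulus and film as a series resistance:
R_inner film = 1/(h_i·2πr₁L) = 1/(921×2π×0.022×3.67) = 0.00214 K/W
R_cast iron pipe wall = ln(29.8/22)/(2π×51.7×3.67) = 2.546×10^-4 K/W
R_multilayer super-insulation = ln(64.8/29.8)/(2π×0.00128×3.67) = 26.32 K/W
R_aerogel blanket = ln(99.8/64.8)/(2π×0.0199×3.67) = 0.9411 K/W
R_outer film = 1/(h_o·2πr_oL) = 1/(28.5×2π×0.0998×3.67) = 0.01525 K/W
R_total = 27.28 K/W
Q = ΔT/R_total = 214/27.28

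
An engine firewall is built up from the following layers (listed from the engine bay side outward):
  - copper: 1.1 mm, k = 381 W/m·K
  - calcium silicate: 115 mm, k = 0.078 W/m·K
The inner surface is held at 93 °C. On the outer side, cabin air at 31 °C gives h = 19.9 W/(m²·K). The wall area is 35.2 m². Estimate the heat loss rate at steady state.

Q ≈ 1430 W

Using the resistance-network approach (series):
R_copper = L/(kA) = 0.0011/(381×35.2) = 8.202×10^-8 K/W
R_calcium silicate = L/(kA) = 0.115/(0.078×35.2) = 0.04189 K/W
R_outer film = 1/(h_o·A) = 1/(19.9×35.2) = 0.001428 K/W
R_total = 0.04331 K/W
Q = ΔT / R_total = 62 / 0.04331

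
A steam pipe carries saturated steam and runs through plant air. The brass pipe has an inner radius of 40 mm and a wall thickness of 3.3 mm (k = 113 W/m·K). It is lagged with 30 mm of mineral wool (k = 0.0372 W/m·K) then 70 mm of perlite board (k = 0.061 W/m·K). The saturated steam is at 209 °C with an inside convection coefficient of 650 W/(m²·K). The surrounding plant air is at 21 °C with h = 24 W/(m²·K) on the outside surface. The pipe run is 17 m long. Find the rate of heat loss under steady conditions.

Q ≈ 788 W

Per-layer cylindrical resistances, series-summed:
R_inner film = 1/(h_i·2πr₁L) = 1/(650×2π×0.04×17) = 3.601×10^-4 K/W
R_brass pipe wall = ln(43.3/40)/(2π×113×17) = 6.568×10^-6 K/W
R_mineral wool = ln(73.3/43.3)/(2π×0.0372×17) = 0.1325 K/W
R_perlite board = ln(143.3/73.3)/(2π×0.061×17) = 0.1029 K/W
R_outer film = 1/(h_o·2πr_oL) = 1/(24×2π×0.1433×17) = 0.002722 K/W
R_total = 0.2385 K/W
Q = ΔT/R_total = 188/0.2385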